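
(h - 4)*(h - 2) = h^2 - 6*h + 8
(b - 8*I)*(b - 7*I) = b^2 - 15*I*b - 56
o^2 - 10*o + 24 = (o - 6)*(o - 4)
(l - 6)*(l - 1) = l^2 - 7*l + 6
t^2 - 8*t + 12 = (t - 6)*(t - 2)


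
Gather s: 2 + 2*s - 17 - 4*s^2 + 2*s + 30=-4*s^2 + 4*s + 15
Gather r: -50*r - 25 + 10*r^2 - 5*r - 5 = 10*r^2 - 55*r - 30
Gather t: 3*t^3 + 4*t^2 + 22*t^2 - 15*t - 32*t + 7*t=3*t^3 + 26*t^2 - 40*t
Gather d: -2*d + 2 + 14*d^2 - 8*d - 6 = 14*d^2 - 10*d - 4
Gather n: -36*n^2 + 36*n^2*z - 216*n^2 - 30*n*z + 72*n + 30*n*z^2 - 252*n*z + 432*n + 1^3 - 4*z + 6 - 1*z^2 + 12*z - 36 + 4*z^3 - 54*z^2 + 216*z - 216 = n^2*(36*z - 252) + n*(30*z^2 - 282*z + 504) + 4*z^3 - 55*z^2 + 224*z - 245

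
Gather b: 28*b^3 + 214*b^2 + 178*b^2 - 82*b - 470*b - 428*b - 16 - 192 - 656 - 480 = 28*b^3 + 392*b^2 - 980*b - 1344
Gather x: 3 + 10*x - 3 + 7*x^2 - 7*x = 7*x^2 + 3*x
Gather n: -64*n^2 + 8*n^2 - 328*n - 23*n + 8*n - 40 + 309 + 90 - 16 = -56*n^2 - 343*n + 343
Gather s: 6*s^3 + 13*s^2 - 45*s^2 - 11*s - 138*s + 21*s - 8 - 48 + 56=6*s^3 - 32*s^2 - 128*s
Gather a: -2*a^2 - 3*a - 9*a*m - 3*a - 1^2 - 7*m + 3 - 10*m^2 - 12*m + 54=-2*a^2 + a*(-9*m - 6) - 10*m^2 - 19*m + 56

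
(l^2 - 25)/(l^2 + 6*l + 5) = (l - 5)/(l + 1)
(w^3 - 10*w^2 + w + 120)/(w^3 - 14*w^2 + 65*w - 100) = (w^2 - 5*w - 24)/(w^2 - 9*w + 20)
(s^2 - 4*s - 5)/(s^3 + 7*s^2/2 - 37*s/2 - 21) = 2*(s - 5)/(2*s^2 + 5*s - 42)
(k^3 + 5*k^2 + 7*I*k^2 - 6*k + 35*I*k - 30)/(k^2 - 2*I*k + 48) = (k^2 + k*(5 + I) + 5*I)/(k - 8*I)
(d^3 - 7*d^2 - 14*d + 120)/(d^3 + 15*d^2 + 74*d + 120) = (d^2 - 11*d + 30)/(d^2 + 11*d + 30)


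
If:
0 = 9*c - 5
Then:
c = 5/9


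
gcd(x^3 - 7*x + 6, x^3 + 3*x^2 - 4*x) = x - 1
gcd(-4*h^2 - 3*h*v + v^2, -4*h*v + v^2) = -4*h + v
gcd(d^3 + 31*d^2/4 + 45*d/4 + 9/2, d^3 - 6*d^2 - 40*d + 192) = d + 6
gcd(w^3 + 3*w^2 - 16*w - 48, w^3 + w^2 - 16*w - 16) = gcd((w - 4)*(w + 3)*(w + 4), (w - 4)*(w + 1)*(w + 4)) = w^2 - 16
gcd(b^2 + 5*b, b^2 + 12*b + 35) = b + 5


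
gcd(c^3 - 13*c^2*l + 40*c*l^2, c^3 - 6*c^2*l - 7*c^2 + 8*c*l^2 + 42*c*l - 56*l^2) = 1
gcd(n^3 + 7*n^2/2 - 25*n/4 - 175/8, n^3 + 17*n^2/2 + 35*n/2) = n + 7/2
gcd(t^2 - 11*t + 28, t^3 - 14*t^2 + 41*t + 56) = t - 7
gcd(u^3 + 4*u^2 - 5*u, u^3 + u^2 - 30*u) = u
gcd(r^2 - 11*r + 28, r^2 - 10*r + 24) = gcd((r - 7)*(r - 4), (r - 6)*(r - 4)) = r - 4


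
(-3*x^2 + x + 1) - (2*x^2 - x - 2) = -5*x^2 + 2*x + 3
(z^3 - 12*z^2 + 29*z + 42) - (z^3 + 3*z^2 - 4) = -15*z^2 + 29*z + 46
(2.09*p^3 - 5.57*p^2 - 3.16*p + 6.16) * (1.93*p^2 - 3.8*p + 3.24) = 4.0337*p^5 - 18.6921*p^4 + 21.8388*p^3 + 5.85*p^2 - 33.6464*p + 19.9584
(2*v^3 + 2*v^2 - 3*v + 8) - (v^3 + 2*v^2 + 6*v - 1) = v^3 - 9*v + 9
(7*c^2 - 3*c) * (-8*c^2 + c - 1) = -56*c^4 + 31*c^3 - 10*c^2 + 3*c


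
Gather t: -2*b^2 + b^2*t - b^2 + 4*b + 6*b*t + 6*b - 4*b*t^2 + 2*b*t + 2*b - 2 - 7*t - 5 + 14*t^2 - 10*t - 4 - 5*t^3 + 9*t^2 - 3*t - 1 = -3*b^2 + 12*b - 5*t^3 + t^2*(23 - 4*b) + t*(b^2 + 8*b - 20) - 12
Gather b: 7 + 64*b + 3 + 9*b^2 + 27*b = 9*b^2 + 91*b + 10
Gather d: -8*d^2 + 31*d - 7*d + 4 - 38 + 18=-8*d^2 + 24*d - 16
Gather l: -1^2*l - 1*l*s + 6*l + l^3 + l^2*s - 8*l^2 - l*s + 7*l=l^3 + l^2*(s - 8) + l*(12 - 2*s)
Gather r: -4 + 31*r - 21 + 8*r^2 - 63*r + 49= 8*r^2 - 32*r + 24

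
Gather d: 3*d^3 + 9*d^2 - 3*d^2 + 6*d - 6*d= 3*d^3 + 6*d^2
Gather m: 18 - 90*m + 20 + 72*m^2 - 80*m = 72*m^2 - 170*m + 38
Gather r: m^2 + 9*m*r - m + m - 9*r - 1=m^2 + r*(9*m - 9) - 1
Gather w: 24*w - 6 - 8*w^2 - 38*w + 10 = -8*w^2 - 14*w + 4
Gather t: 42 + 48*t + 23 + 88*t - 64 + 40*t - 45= 176*t - 44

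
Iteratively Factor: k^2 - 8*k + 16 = (k - 4)*(k - 4)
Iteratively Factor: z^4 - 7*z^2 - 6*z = (z - 3)*(z^3 + 3*z^2 + 2*z) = (z - 3)*(z + 2)*(z^2 + z) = (z - 3)*(z + 1)*(z + 2)*(z)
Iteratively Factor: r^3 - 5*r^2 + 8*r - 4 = (r - 2)*(r^2 - 3*r + 2) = (r - 2)^2*(r - 1)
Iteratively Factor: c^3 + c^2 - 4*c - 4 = (c + 2)*(c^2 - c - 2) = (c - 2)*(c + 2)*(c + 1)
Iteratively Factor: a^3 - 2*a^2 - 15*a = (a - 5)*(a^2 + 3*a) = (a - 5)*(a + 3)*(a)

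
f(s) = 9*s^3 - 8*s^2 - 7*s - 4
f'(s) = 27*s^2 - 16*s - 7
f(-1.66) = -55.59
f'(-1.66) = 93.96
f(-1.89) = -80.11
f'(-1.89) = 119.69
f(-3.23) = -368.14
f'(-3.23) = 326.37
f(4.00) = 416.00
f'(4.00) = 361.00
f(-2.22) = -126.36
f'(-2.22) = 161.59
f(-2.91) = -273.15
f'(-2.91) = 268.20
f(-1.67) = -56.54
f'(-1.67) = 95.02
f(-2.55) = -187.40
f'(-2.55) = 209.37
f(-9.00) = -7150.00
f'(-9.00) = 2324.00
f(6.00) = 1610.00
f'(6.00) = 869.00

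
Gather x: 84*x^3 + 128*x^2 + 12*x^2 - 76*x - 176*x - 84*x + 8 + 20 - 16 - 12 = 84*x^3 + 140*x^2 - 336*x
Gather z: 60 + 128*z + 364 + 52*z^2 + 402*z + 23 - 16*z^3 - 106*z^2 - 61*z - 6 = -16*z^3 - 54*z^2 + 469*z + 441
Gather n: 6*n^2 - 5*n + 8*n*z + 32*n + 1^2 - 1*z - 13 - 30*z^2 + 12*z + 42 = 6*n^2 + n*(8*z + 27) - 30*z^2 + 11*z + 30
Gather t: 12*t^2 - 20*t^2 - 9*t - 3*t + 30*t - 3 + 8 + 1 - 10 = -8*t^2 + 18*t - 4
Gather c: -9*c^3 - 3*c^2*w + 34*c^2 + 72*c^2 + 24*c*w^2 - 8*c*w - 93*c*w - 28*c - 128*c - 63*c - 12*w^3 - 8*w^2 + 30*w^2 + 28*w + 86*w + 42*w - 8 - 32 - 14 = -9*c^3 + c^2*(106 - 3*w) + c*(24*w^2 - 101*w - 219) - 12*w^3 + 22*w^2 + 156*w - 54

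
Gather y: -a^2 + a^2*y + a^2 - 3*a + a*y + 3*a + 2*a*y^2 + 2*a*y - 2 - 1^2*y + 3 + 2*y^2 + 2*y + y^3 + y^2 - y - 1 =y^3 + y^2*(2*a + 3) + y*(a^2 + 3*a)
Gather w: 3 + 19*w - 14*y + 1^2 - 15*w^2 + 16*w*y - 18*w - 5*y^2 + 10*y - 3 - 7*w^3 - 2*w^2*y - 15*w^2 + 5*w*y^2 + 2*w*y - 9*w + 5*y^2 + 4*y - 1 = -7*w^3 + w^2*(-2*y - 30) + w*(5*y^2 + 18*y - 8)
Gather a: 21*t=21*t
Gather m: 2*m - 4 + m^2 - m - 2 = m^2 + m - 6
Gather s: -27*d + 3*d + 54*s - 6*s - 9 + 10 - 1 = -24*d + 48*s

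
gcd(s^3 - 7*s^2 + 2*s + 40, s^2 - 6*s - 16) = s + 2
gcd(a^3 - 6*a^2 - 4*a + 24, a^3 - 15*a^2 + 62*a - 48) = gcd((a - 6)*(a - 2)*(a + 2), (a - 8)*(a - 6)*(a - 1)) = a - 6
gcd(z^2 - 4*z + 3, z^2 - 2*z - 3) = z - 3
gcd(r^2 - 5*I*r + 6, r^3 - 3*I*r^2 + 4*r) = r + I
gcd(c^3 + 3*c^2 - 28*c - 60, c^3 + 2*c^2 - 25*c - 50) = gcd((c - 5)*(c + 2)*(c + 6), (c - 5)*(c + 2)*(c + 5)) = c^2 - 3*c - 10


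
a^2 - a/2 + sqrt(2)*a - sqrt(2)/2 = (a - 1/2)*(a + sqrt(2))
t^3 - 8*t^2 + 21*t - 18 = (t - 3)^2*(t - 2)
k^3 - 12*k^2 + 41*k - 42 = (k - 7)*(k - 3)*(k - 2)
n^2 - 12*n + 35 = (n - 7)*(n - 5)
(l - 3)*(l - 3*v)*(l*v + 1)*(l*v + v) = l^4*v^2 - 3*l^3*v^3 - 2*l^3*v^2 + l^3*v + 6*l^2*v^3 - 6*l^2*v^2 - 2*l^2*v + 9*l*v^3 + 6*l*v^2 - 3*l*v + 9*v^2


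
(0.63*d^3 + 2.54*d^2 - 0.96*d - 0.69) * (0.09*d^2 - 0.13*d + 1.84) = 0.0567*d^5 + 0.1467*d^4 + 0.7426*d^3 + 4.7363*d^2 - 1.6767*d - 1.2696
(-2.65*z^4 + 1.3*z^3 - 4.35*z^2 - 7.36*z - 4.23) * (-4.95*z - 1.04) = 13.1175*z^5 - 3.679*z^4 + 20.1805*z^3 + 40.956*z^2 + 28.5929*z + 4.3992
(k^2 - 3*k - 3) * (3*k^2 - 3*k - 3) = 3*k^4 - 12*k^3 - 3*k^2 + 18*k + 9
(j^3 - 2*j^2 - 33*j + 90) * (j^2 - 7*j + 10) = j^5 - 9*j^4 - 9*j^3 + 301*j^2 - 960*j + 900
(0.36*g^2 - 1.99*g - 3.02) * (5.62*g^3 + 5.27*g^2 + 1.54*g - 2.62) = 2.0232*g^5 - 9.2866*g^4 - 26.9053*g^3 - 19.9232*g^2 + 0.563*g + 7.9124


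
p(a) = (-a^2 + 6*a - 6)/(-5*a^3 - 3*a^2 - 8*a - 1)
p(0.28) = 1.23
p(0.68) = 0.25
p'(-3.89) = -0.07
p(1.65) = -0.03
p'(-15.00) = 0.00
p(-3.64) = -0.18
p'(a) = (6 - 2*a)/(-5*a^3 - 3*a^2 - 8*a - 1) + (-a^2 + 6*a - 6)*(15*a^2 + 6*a + 8)/(-5*a^3 - 3*a^2 - 8*a - 1)^2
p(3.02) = -0.02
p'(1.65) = -0.03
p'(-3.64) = -0.09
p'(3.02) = 0.01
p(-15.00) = -0.02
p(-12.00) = -0.03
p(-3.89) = -0.16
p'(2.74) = 0.01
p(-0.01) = 6.58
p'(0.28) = -5.23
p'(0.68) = -1.01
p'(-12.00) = 0.00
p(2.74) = -0.02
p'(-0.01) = -63.36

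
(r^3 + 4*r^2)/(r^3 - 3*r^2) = (r + 4)/(r - 3)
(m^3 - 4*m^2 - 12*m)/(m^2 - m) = (m^2 - 4*m - 12)/(m - 1)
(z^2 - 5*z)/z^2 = (z - 5)/z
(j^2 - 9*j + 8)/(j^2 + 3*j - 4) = (j - 8)/(j + 4)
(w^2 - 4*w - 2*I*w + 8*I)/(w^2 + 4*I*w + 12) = (w - 4)/(w + 6*I)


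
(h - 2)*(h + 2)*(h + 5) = h^3 + 5*h^2 - 4*h - 20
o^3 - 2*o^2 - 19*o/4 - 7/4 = (o - 7/2)*(o + 1/2)*(o + 1)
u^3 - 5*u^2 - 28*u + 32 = (u - 8)*(u - 1)*(u + 4)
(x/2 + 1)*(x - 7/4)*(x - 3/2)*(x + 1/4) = x^4/2 - x^3/2 - 67*x^2/32 + 137*x/64 + 21/32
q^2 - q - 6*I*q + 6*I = (q - 1)*(q - 6*I)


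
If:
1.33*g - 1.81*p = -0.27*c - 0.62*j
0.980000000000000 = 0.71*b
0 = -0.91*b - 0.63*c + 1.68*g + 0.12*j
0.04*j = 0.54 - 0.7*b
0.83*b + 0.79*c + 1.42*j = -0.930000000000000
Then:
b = 1.38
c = 16.52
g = 7.71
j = -10.65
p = 4.48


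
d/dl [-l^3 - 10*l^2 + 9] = l*(-3*l - 20)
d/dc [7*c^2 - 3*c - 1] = 14*c - 3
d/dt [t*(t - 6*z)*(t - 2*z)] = 3*t^2 - 16*t*z + 12*z^2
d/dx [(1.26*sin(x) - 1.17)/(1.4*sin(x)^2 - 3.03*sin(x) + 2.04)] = (-1.764*sin(x)^2 + 3.276*sin(x) - 0.974699999999999)*cos(x)/(1.96*sin(x)^4 - 8.484*sin(x)^3 + 14.8929*sin(x)^2 - 12.3624*sin(x) + 4.1616)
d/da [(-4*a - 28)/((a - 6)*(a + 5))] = 4*(a^2 + 14*a + 23)/(a^4 - 2*a^3 - 59*a^2 + 60*a + 900)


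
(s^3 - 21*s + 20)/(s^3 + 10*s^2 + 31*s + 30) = (s^2 - 5*s + 4)/(s^2 + 5*s + 6)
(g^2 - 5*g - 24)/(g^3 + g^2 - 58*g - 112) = (g + 3)/(g^2 + 9*g + 14)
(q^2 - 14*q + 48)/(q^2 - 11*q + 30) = (q - 8)/(q - 5)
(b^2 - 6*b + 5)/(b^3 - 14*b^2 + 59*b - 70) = (b - 1)/(b^2 - 9*b + 14)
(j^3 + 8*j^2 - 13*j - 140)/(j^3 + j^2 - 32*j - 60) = (j^2 + 3*j - 28)/(j^2 - 4*j - 12)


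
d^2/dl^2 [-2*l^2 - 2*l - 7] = -4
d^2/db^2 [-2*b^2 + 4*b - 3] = -4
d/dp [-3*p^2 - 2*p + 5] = -6*p - 2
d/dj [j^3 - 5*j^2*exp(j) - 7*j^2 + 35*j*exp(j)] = -5*j^2*exp(j) + 3*j^2 + 25*j*exp(j) - 14*j + 35*exp(j)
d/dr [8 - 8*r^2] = -16*r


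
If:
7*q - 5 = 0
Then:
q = 5/7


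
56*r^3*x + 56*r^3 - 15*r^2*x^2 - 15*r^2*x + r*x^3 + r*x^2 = (-8*r + x)*(-7*r + x)*(r*x + r)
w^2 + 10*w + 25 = (w + 5)^2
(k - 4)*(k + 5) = k^2 + k - 20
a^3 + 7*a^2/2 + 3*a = a*(a + 3/2)*(a + 2)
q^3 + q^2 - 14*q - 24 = (q - 4)*(q + 2)*(q + 3)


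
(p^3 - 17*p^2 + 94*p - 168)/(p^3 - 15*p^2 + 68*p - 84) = (p - 4)/(p - 2)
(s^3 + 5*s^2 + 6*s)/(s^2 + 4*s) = (s^2 + 5*s + 6)/(s + 4)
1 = 1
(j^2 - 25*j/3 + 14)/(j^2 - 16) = (j^2 - 25*j/3 + 14)/(j^2 - 16)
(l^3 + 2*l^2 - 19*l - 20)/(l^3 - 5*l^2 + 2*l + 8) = (l + 5)/(l - 2)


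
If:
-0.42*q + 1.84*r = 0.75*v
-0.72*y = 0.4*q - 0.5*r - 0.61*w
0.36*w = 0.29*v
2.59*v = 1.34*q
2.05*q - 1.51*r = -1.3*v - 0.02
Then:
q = -0.01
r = -0.00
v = -0.01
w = -0.00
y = -0.00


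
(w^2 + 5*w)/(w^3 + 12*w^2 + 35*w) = 1/(w + 7)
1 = 1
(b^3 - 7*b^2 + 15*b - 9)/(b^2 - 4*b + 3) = b - 3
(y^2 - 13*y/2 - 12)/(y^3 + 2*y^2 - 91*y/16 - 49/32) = 16*(2*y^2 - 13*y - 24)/(32*y^3 + 64*y^2 - 182*y - 49)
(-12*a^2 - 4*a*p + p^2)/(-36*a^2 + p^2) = (2*a + p)/(6*a + p)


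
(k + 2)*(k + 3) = k^2 + 5*k + 6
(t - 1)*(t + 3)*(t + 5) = t^3 + 7*t^2 + 7*t - 15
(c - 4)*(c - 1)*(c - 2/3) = c^3 - 17*c^2/3 + 22*c/3 - 8/3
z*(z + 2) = z^2 + 2*z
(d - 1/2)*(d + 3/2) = d^2 + d - 3/4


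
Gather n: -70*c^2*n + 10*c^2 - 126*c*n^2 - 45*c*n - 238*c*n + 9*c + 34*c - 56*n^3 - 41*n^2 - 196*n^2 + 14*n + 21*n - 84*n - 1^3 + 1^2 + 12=10*c^2 + 43*c - 56*n^3 + n^2*(-126*c - 237) + n*(-70*c^2 - 283*c - 49) + 12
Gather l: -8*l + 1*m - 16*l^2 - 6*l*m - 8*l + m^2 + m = -16*l^2 + l*(-6*m - 16) + m^2 + 2*m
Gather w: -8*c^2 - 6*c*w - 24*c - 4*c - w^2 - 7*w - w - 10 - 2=-8*c^2 - 28*c - w^2 + w*(-6*c - 8) - 12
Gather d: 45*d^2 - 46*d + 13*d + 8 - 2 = 45*d^2 - 33*d + 6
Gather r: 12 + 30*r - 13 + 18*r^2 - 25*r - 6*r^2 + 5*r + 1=12*r^2 + 10*r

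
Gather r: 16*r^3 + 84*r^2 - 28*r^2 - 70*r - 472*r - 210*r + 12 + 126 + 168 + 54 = 16*r^3 + 56*r^2 - 752*r + 360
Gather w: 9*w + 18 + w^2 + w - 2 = w^2 + 10*w + 16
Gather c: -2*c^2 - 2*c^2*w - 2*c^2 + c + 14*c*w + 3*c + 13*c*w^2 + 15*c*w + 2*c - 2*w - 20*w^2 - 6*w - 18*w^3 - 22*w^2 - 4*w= c^2*(-2*w - 4) + c*(13*w^2 + 29*w + 6) - 18*w^3 - 42*w^2 - 12*w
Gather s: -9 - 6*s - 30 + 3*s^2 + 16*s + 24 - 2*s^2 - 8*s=s^2 + 2*s - 15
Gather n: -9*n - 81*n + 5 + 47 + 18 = 70 - 90*n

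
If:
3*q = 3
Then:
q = 1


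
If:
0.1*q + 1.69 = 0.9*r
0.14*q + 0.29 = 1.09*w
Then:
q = 7.78571428571429*w - 2.07142857142857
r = 0.865079365079365*w + 1.64761904761905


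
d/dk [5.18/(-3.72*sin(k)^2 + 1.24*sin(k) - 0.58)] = (38.5392*sin(k) - 6.4232)*cos(k)/(3.72*sin(k)^2 - 1.24*sin(k) + 0.58)^2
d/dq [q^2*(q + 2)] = q*(3*q + 4)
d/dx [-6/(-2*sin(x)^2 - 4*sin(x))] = -6*(sin(x) + 1)*cos(x)/((sin(x) + 2)^2*sin(x)^2)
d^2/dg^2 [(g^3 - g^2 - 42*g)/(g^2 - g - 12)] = 60*(-g^3 - 36*g + 12)/(g^6 - 3*g^5 - 33*g^4 + 71*g^3 + 396*g^2 - 432*g - 1728)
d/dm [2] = 0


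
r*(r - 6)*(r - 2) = r^3 - 8*r^2 + 12*r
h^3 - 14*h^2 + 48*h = h*(h - 8)*(h - 6)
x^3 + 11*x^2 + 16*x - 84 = (x - 2)*(x + 6)*(x + 7)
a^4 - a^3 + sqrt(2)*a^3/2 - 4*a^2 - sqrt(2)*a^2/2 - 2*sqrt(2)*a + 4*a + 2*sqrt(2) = (a - 2)*(a - 1)*(a + 2)*(a + sqrt(2)/2)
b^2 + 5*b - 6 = (b - 1)*(b + 6)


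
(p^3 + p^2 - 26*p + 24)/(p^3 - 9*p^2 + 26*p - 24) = (p^2 + 5*p - 6)/(p^2 - 5*p + 6)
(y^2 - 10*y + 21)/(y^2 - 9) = (y - 7)/(y + 3)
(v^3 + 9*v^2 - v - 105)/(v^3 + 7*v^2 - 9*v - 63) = (v + 5)/(v + 3)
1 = 1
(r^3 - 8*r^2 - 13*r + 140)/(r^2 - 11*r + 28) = (r^2 - r - 20)/(r - 4)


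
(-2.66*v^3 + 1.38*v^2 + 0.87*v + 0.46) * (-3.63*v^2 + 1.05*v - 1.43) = 9.6558*v^5 - 7.8024*v^4 + 2.0947*v^3 - 2.7297*v^2 - 0.7611*v - 0.6578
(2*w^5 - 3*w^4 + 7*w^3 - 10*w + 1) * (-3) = -6*w^5 + 9*w^4 - 21*w^3 + 30*w - 3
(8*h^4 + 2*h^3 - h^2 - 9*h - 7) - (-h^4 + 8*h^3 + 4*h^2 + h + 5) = 9*h^4 - 6*h^3 - 5*h^2 - 10*h - 12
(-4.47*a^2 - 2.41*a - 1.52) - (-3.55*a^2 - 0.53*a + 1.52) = -0.92*a^2 - 1.88*a - 3.04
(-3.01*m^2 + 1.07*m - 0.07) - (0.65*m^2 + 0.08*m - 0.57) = -3.66*m^2 + 0.99*m + 0.5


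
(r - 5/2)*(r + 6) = r^2 + 7*r/2 - 15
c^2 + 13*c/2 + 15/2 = (c + 3/2)*(c + 5)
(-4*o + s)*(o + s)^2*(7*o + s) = -28*o^4 - 53*o^3*s - 21*o^2*s^2 + 5*o*s^3 + s^4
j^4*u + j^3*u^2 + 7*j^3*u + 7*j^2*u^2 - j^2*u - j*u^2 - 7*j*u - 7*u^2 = (j - 1)*(j + 7)*(j + u)*(j*u + u)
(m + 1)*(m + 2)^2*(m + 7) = m^4 + 12*m^3 + 43*m^2 + 60*m + 28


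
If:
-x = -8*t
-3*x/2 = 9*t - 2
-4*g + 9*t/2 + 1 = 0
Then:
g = 5/14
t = 2/21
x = 16/21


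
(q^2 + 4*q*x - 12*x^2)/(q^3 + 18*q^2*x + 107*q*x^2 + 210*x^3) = (q - 2*x)/(q^2 + 12*q*x + 35*x^2)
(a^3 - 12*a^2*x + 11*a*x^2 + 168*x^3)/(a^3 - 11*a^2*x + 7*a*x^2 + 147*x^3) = (-a + 8*x)/(-a + 7*x)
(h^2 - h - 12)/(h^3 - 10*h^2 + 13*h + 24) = (h^2 - h - 12)/(h^3 - 10*h^2 + 13*h + 24)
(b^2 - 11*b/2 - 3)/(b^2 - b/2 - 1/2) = (b - 6)/(b - 1)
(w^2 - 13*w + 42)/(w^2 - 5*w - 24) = (-w^2 + 13*w - 42)/(-w^2 + 5*w + 24)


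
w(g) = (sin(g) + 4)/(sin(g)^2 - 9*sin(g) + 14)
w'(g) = (-2*sin(g)*cos(g) + 9*cos(g))*(sin(g) + 4)/(sin(g)^2 - 9*sin(g) + 14)^2 + cos(g)/(sin(g)^2 - 9*sin(g) + 14) = (-8*sin(g) + cos(g)^2 + 49)*cos(g)/(sin(g)^2 - 9*sin(g) + 14)^2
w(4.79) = 0.13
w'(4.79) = 0.01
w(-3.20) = 0.30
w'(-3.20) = -0.27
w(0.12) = 0.32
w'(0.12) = 0.29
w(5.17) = 0.14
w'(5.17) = 0.05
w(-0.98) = 0.14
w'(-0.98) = 0.06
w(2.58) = 0.48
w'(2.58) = -0.43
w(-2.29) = 0.15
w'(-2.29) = -0.08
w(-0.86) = 0.15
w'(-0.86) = 0.08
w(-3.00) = 0.25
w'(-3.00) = -0.22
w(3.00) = 0.32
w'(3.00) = -0.30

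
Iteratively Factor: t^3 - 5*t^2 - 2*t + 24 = (t + 2)*(t^2 - 7*t + 12) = (t - 3)*(t + 2)*(t - 4)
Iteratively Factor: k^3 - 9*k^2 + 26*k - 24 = (k - 4)*(k^2 - 5*k + 6) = (k - 4)*(k - 3)*(k - 2)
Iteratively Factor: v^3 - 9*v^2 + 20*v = (v - 5)*(v^2 - 4*v) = (v - 5)*(v - 4)*(v)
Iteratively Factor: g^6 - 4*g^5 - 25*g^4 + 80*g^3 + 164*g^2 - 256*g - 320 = (g - 2)*(g^5 - 2*g^4 - 29*g^3 + 22*g^2 + 208*g + 160) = (g - 2)*(g + 4)*(g^4 - 6*g^3 - 5*g^2 + 42*g + 40) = (g - 2)*(g + 1)*(g + 4)*(g^3 - 7*g^2 + 2*g + 40) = (g - 4)*(g - 2)*(g + 1)*(g + 4)*(g^2 - 3*g - 10) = (g - 5)*(g - 4)*(g - 2)*(g + 1)*(g + 4)*(g + 2)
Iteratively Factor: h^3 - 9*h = (h - 3)*(h^2 + 3*h) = h*(h - 3)*(h + 3)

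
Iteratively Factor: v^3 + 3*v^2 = (v + 3)*(v^2) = v*(v + 3)*(v)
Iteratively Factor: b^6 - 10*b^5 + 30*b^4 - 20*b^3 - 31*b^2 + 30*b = (b - 2)*(b^5 - 8*b^4 + 14*b^3 + 8*b^2 - 15*b) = (b - 2)*(b - 1)*(b^4 - 7*b^3 + 7*b^2 + 15*b) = (b - 5)*(b - 2)*(b - 1)*(b^3 - 2*b^2 - 3*b) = (b - 5)*(b - 2)*(b - 1)*(b + 1)*(b^2 - 3*b) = b*(b - 5)*(b - 2)*(b - 1)*(b + 1)*(b - 3)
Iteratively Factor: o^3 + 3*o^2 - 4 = (o - 1)*(o^2 + 4*o + 4) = (o - 1)*(o + 2)*(o + 2)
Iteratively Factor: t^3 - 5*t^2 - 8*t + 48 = (t - 4)*(t^2 - t - 12) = (t - 4)^2*(t + 3)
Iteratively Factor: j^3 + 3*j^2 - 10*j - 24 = (j - 3)*(j^2 + 6*j + 8) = (j - 3)*(j + 2)*(j + 4)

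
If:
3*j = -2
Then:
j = -2/3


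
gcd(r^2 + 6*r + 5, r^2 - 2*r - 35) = r + 5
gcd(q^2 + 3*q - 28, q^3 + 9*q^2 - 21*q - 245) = q + 7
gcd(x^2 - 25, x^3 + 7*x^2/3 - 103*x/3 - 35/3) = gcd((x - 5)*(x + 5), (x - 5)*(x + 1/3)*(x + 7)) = x - 5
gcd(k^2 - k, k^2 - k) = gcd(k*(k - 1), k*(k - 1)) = k^2 - k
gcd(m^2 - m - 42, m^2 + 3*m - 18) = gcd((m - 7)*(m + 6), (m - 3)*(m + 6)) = m + 6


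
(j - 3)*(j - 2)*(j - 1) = j^3 - 6*j^2 + 11*j - 6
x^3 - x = x*(x - 1)*(x + 1)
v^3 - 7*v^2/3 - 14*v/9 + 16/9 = (v - 8/3)*(v - 2/3)*(v + 1)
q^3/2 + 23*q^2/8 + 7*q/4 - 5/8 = (q/2 + 1/2)*(q - 1/4)*(q + 5)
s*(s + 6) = s^2 + 6*s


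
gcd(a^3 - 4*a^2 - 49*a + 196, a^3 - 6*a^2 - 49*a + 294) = a^2 - 49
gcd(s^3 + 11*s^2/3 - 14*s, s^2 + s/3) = s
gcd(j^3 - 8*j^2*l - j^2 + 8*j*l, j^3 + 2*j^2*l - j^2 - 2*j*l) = j^2 - j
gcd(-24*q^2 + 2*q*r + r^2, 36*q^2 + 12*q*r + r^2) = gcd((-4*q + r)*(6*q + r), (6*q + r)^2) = 6*q + r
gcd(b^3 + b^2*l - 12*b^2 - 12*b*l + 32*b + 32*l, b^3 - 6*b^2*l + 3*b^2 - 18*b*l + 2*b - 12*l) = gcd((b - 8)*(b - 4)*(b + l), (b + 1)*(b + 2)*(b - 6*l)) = 1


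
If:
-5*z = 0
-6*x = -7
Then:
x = 7/6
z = 0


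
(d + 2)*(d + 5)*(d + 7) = d^3 + 14*d^2 + 59*d + 70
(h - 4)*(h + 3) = h^2 - h - 12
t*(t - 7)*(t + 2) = t^3 - 5*t^2 - 14*t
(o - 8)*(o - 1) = o^2 - 9*o + 8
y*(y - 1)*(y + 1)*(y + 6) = y^4 + 6*y^3 - y^2 - 6*y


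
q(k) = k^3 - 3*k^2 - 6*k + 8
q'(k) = 3*k^2 - 6*k - 6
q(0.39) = 5.26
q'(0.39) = -7.88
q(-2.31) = -6.47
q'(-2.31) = 23.87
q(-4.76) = -139.26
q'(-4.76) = 90.53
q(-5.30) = -193.35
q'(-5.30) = 110.07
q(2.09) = -8.51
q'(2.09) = -5.44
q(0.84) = 1.44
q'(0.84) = -8.92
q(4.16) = 3.11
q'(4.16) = 20.96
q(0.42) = 5.02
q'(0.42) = -7.99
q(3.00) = -10.00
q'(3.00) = 3.00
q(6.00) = 80.00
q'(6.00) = 66.00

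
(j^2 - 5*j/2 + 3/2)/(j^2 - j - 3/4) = 2*(j - 1)/(2*j + 1)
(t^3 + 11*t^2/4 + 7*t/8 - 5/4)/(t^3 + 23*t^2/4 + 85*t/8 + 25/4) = (2*t - 1)/(2*t + 5)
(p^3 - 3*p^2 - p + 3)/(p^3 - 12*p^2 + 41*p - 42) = (p^2 - 1)/(p^2 - 9*p + 14)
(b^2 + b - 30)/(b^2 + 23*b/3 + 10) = 3*(b - 5)/(3*b + 5)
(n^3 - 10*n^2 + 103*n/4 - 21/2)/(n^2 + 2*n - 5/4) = (2*n^2 - 19*n + 42)/(2*n + 5)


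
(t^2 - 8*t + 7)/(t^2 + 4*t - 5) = (t - 7)/(t + 5)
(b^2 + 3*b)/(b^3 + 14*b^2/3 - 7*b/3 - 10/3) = 3*b*(b + 3)/(3*b^3 + 14*b^2 - 7*b - 10)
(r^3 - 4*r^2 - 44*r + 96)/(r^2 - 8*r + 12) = (r^2 - 2*r - 48)/(r - 6)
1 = 1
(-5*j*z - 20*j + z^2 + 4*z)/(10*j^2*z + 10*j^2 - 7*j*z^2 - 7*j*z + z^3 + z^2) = (z + 4)/(-2*j*z - 2*j + z^2 + z)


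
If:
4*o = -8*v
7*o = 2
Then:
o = 2/7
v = -1/7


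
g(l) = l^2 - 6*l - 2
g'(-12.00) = -30.00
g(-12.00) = 214.00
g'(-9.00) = -24.00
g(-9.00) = 133.00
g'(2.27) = -1.46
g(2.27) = -10.47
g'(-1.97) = -9.94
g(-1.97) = 13.70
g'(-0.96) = -7.92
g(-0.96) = 4.68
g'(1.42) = -3.16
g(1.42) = -8.50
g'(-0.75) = -7.50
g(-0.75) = 3.06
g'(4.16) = 2.32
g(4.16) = -9.65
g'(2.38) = -1.24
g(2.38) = -10.62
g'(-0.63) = -7.26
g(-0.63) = 2.18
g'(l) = 2*l - 6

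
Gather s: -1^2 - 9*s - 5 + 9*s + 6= 0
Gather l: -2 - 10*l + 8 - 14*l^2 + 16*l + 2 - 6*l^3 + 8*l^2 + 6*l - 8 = -6*l^3 - 6*l^2 + 12*l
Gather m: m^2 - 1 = m^2 - 1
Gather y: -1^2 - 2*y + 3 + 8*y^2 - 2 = 8*y^2 - 2*y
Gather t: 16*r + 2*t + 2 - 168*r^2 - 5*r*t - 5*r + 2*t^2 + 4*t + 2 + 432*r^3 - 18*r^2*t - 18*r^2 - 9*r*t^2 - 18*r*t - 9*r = 432*r^3 - 186*r^2 + 2*r + t^2*(2 - 9*r) + t*(-18*r^2 - 23*r + 6) + 4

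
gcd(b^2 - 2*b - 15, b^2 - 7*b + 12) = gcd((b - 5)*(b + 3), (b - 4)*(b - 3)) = 1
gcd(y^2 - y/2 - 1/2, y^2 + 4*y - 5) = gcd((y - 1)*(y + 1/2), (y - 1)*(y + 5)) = y - 1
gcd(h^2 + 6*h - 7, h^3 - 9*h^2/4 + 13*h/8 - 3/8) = h - 1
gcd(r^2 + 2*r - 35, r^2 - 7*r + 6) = 1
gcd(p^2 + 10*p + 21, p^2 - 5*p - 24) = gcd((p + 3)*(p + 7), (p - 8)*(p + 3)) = p + 3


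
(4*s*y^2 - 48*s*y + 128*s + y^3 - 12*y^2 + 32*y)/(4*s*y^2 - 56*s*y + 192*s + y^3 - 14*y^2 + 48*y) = (y - 4)/(y - 6)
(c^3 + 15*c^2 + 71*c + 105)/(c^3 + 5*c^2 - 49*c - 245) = (c + 3)/(c - 7)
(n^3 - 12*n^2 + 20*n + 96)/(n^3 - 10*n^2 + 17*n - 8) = (n^2 - 4*n - 12)/(n^2 - 2*n + 1)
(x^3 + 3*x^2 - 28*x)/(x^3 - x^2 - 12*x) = (x + 7)/(x + 3)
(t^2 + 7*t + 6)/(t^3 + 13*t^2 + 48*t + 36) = 1/(t + 6)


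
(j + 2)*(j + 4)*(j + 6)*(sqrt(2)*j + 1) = sqrt(2)*j^4 + j^3 + 12*sqrt(2)*j^3 + 12*j^2 + 44*sqrt(2)*j^2 + 44*j + 48*sqrt(2)*j + 48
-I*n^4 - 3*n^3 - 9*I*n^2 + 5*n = n*(n - 5*I)*(n + I)*(-I*n + 1)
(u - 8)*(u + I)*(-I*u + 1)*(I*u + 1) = u^4 - 8*u^3 + I*u^3 + u^2 - 8*I*u^2 - 8*u + I*u - 8*I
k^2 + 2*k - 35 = (k - 5)*(k + 7)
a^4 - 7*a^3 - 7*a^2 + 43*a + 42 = (a - 7)*(a - 3)*(a + 1)*(a + 2)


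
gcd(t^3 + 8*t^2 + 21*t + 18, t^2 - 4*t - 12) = t + 2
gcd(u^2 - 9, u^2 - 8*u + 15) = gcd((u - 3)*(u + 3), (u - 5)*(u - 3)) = u - 3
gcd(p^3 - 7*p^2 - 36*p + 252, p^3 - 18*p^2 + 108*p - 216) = p - 6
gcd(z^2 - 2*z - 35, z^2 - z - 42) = z - 7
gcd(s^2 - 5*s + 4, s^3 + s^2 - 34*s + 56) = s - 4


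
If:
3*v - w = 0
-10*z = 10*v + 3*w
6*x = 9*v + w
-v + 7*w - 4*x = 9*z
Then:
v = 0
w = 0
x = 0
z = 0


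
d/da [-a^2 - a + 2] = -2*a - 1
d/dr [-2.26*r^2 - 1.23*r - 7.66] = -4.52*r - 1.23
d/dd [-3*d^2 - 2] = -6*d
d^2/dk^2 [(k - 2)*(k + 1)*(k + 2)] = 6*k + 2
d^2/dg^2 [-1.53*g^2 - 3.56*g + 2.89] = -3.06000000000000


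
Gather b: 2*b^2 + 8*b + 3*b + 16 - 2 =2*b^2 + 11*b + 14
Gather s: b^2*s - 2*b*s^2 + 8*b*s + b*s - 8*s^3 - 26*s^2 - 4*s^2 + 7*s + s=-8*s^3 + s^2*(-2*b - 30) + s*(b^2 + 9*b + 8)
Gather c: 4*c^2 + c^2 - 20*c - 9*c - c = 5*c^2 - 30*c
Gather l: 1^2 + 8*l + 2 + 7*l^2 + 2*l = 7*l^2 + 10*l + 3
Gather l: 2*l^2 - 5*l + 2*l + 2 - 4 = 2*l^2 - 3*l - 2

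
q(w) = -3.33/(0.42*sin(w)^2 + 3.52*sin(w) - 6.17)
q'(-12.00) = 0.64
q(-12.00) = 0.80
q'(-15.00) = -0.11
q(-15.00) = 0.40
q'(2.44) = -0.75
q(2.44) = 0.89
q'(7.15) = 0.85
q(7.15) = 1.03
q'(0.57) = 0.65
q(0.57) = 0.80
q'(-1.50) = 0.01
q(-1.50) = 0.36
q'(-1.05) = 0.06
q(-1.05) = 0.37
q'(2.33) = -0.82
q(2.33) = 0.98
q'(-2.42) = -0.11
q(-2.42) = 0.40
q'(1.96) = -0.83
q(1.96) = 1.30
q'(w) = -3.33*(-0.84*sin(w)*cos(w) - 3.52*cos(w))/(0.42*sin(w)^2 + 3.52*sin(w) - 6.17)^2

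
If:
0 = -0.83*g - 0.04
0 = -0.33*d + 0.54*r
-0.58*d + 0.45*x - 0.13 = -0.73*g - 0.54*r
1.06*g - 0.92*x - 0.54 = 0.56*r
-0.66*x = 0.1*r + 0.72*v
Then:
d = -1.09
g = -0.05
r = -0.67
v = 0.31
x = -0.24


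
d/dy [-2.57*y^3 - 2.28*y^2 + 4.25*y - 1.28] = -7.71*y^2 - 4.56*y + 4.25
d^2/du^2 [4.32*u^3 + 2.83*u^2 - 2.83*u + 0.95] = 25.92*u + 5.66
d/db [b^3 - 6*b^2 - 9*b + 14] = 3*b^2 - 12*b - 9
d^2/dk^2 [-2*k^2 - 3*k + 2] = -4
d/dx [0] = 0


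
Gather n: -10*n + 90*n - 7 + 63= 80*n + 56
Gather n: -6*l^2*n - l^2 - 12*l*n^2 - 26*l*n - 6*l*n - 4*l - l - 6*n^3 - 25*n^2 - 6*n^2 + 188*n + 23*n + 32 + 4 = -l^2 - 5*l - 6*n^3 + n^2*(-12*l - 31) + n*(-6*l^2 - 32*l + 211) + 36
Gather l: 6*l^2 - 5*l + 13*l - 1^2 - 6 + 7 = 6*l^2 + 8*l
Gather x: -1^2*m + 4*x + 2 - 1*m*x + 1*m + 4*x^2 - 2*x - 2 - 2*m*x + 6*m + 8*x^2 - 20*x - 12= 6*m + 12*x^2 + x*(-3*m - 18) - 12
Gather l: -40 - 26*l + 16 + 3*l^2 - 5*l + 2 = 3*l^2 - 31*l - 22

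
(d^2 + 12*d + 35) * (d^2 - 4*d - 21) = d^4 + 8*d^3 - 34*d^2 - 392*d - 735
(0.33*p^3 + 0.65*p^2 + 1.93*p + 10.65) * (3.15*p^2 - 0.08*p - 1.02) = 1.0395*p^5 + 2.0211*p^4 + 5.6909*p^3 + 32.7301*p^2 - 2.8206*p - 10.863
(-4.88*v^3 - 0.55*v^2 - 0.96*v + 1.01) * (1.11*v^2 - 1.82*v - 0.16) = -5.4168*v^5 + 8.2711*v^4 + 0.7162*v^3 + 2.9563*v^2 - 1.6846*v - 0.1616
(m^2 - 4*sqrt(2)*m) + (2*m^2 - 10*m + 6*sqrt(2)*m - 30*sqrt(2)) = 3*m^2 - 10*m + 2*sqrt(2)*m - 30*sqrt(2)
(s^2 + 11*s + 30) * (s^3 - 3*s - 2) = s^5 + 11*s^4 + 27*s^3 - 35*s^2 - 112*s - 60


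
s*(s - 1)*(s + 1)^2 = s^4 + s^3 - s^2 - s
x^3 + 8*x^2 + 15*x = x*(x + 3)*(x + 5)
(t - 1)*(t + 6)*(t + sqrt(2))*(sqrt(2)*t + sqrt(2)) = sqrt(2)*t^4 + 2*t^3 + 6*sqrt(2)*t^3 - sqrt(2)*t^2 + 12*t^2 - 6*sqrt(2)*t - 2*t - 12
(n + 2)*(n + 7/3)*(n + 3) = n^3 + 22*n^2/3 + 53*n/3 + 14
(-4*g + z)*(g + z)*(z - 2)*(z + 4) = -4*g^2*z^2 - 8*g^2*z + 32*g^2 - 3*g*z^3 - 6*g*z^2 + 24*g*z + z^4 + 2*z^3 - 8*z^2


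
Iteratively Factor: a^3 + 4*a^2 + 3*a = (a + 1)*(a^2 + 3*a) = a*(a + 1)*(a + 3)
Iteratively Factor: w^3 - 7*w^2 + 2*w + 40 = (w - 5)*(w^2 - 2*w - 8) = (w - 5)*(w - 4)*(w + 2)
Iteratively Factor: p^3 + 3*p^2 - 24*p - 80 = (p + 4)*(p^2 - p - 20) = (p - 5)*(p + 4)*(p + 4)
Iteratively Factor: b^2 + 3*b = (b + 3)*(b)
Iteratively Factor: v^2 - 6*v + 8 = (v - 2)*(v - 4)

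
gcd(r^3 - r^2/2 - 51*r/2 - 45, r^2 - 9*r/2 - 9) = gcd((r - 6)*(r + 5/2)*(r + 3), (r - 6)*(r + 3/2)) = r - 6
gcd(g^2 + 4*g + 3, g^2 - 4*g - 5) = g + 1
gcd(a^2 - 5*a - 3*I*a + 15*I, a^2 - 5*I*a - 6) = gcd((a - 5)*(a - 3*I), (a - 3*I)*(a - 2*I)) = a - 3*I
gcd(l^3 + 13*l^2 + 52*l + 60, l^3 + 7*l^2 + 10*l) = l^2 + 7*l + 10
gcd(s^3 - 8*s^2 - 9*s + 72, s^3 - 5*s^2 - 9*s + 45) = s^2 - 9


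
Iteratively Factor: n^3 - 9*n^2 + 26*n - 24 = (n - 3)*(n^2 - 6*n + 8) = (n - 3)*(n - 2)*(n - 4)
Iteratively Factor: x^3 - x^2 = (x - 1)*(x^2) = x*(x - 1)*(x)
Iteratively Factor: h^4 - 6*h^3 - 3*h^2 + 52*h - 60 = (h - 2)*(h^3 - 4*h^2 - 11*h + 30) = (h - 5)*(h - 2)*(h^2 + h - 6) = (h - 5)*(h - 2)*(h + 3)*(h - 2)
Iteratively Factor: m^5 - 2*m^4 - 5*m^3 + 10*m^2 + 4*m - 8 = (m - 2)*(m^4 - 5*m^2 + 4) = (m - 2)*(m + 2)*(m^3 - 2*m^2 - m + 2) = (m - 2)*(m + 1)*(m + 2)*(m^2 - 3*m + 2) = (m - 2)*(m - 1)*(m + 1)*(m + 2)*(m - 2)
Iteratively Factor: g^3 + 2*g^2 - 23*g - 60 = (g + 4)*(g^2 - 2*g - 15) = (g + 3)*(g + 4)*(g - 5)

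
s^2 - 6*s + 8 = (s - 4)*(s - 2)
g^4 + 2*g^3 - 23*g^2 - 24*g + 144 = (g - 3)^2*(g + 4)^2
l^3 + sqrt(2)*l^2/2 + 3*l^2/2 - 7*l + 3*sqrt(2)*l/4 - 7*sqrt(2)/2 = (l - 2)*(l + 7/2)*(l + sqrt(2)/2)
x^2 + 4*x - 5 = (x - 1)*(x + 5)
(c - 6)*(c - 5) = c^2 - 11*c + 30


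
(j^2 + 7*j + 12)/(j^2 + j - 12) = (j + 3)/(j - 3)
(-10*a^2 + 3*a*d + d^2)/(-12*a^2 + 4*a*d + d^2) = (5*a + d)/(6*a + d)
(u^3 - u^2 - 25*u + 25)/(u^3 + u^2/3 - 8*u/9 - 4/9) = 9*(u^2 - 25)/(9*u^2 + 12*u + 4)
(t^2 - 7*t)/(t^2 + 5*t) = (t - 7)/(t + 5)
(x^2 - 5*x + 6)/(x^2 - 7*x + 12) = (x - 2)/(x - 4)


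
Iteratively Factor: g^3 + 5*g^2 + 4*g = (g + 1)*(g^2 + 4*g) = (g + 1)*(g + 4)*(g)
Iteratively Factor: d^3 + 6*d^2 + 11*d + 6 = (d + 3)*(d^2 + 3*d + 2) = (d + 1)*(d + 3)*(d + 2)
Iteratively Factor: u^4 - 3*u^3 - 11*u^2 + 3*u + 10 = (u - 5)*(u^3 + 2*u^2 - u - 2) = (u - 5)*(u + 1)*(u^2 + u - 2) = (u - 5)*(u + 1)*(u + 2)*(u - 1)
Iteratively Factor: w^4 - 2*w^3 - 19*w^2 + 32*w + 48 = (w - 4)*(w^3 + 2*w^2 - 11*w - 12) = (w - 4)*(w - 3)*(w^2 + 5*w + 4) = (w - 4)*(w - 3)*(w + 4)*(w + 1)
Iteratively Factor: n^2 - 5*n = (n)*(n - 5)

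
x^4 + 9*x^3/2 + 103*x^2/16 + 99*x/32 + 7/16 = (x + 1/4)*(x + 1/2)*(x + 7/4)*(x + 2)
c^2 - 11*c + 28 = (c - 7)*(c - 4)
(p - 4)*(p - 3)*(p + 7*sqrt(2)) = p^3 - 7*p^2 + 7*sqrt(2)*p^2 - 49*sqrt(2)*p + 12*p + 84*sqrt(2)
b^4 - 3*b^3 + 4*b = b*(b - 2)^2*(b + 1)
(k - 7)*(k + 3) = k^2 - 4*k - 21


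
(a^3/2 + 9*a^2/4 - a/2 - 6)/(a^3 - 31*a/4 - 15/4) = (-2*a^3 - 9*a^2 + 2*a + 24)/(-4*a^3 + 31*a + 15)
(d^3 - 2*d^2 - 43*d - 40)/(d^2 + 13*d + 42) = (d^3 - 2*d^2 - 43*d - 40)/(d^2 + 13*d + 42)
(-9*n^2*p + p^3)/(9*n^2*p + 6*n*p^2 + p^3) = (-3*n + p)/(3*n + p)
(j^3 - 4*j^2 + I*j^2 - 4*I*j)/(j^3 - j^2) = (j^2 + j*(-4 + I) - 4*I)/(j*(j - 1))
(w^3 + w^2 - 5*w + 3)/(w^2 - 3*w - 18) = (w^2 - 2*w + 1)/(w - 6)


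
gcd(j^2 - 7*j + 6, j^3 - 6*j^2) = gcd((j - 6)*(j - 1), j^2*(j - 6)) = j - 6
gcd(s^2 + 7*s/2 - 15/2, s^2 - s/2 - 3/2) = s - 3/2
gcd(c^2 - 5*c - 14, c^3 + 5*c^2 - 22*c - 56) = c + 2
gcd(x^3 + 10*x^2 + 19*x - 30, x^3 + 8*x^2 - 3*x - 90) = x^2 + 11*x + 30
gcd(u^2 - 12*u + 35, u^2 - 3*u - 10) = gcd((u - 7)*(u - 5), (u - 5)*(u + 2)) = u - 5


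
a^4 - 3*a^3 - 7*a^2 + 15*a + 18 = (a - 3)^2*(a + 1)*(a + 2)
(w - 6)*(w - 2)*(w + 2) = w^3 - 6*w^2 - 4*w + 24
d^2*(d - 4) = d^3 - 4*d^2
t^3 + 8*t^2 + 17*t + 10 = (t + 1)*(t + 2)*(t + 5)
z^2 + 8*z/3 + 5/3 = (z + 1)*(z + 5/3)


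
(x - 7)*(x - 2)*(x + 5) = x^3 - 4*x^2 - 31*x + 70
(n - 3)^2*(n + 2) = n^3 - 4*n^2 - 3*n + 18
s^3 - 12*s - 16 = (s - 4)*(s + 2)^2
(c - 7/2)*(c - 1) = c^2 - 9*c/2 + 7/2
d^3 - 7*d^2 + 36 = (d - 6)*(d - 3)*(d + 2)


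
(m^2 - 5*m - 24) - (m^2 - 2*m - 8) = -3*m - 16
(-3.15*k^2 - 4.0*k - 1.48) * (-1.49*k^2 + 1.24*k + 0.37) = 4.6935*k^4 + 2.054*k^3 - 3.9203*k^2 - 3.3152*k - 0.5476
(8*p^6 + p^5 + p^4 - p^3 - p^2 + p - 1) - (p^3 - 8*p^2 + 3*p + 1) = 8*p^6 + p^5 + p^4 - 2*p^3 + 7*p^2 - 2*p - 2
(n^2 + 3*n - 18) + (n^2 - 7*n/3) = 2*n^2 + 2*n/3 - 18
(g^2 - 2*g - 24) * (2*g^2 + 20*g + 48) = 2*g^4 + 16*g^3 - 40*g^2 - 576*g - 1152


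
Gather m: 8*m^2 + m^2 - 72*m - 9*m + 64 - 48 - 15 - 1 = 9*m^2 - 81*m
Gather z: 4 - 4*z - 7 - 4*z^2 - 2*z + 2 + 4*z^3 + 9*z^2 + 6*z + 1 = 4*z^3 + 5*z^2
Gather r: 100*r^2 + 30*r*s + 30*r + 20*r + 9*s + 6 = 100*r^2 + r*(30*s + 50) + 9*s + 6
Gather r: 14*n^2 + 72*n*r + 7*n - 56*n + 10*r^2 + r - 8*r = 14*n^2 - 49*n + 10*r^2 + r*(72*n - 7)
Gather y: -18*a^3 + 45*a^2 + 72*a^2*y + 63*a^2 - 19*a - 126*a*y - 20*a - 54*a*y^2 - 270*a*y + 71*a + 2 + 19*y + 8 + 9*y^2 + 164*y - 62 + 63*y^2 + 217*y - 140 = -18*a^3 + 108*a^2 + 32*a + y^2*(72 - 54*a) + y*(72*a^2 - 396*a + 400) - 192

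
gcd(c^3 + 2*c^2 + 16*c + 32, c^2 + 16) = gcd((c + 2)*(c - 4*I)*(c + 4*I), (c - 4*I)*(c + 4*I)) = c^2 + 16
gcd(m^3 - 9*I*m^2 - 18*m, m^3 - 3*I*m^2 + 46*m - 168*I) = m - 6*I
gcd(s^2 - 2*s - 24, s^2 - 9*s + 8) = 1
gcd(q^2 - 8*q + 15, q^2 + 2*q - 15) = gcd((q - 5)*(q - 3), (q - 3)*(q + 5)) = q - 3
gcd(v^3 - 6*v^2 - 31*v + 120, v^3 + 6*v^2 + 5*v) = v + 5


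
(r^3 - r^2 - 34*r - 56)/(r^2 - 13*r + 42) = (r^2 + 6*r + 8)/(r - 6)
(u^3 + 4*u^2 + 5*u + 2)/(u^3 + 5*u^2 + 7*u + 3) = (u + 2)/(u + 3)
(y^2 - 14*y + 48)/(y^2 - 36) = (y - 8)/(y + 6)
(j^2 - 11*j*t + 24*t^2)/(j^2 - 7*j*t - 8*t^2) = (j - 3*t)/(j + t)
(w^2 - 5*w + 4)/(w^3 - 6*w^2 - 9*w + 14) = (w - 4)/(w^2 - 5*w - 14)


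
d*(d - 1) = d^2 - d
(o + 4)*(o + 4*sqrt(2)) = o^2 + 4*o + 4*sqrt(2)*o + 16*sqrt(2)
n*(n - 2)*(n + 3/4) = n^3 - 5*n^2/4 - 3*n/2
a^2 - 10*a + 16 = (a - 8)*(a - 2)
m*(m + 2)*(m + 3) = m^3 + 5*m^2 + 6*m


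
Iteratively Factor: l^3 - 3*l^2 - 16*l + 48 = (l - 4)*(l^2 + l - 12) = (l - 4)*(l - 3)*(l + 4)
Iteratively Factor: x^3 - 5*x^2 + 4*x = (x)*(x^2 - 5*x + 4) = x*(x - 4)*(x - 1)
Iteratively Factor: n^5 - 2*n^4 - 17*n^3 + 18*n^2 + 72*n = (n)*(n^4 - 2*n^3 - 17*n^2 + 18*n + 72) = n*(n - 3)*(n^3 + n^2 - 14*n - 24) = n*(n - 4)*(n - 3)*(n^2 + 5*n + 6) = n*(n - 4)*(n - 3)*(n + 2)*(n + 3)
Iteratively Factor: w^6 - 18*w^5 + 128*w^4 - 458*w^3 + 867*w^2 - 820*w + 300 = (w - 2)*(w^5 - 16*w^4 + 96*w^3 - 266*w^2 + 335*w - 150) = (w - 2)^2*(w^4 - 14*w^3 + 68*w^2 - 130*w + 75) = (w - 5)*(w - 2)^2*(w^3 - 9*w^2 + 23*w - 15) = (w - 5)^2*(w - 2)^2*(w^2 - 4*w + 3) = (w - 5)^2*(w - 3)*(w - 2)^2*(w - 1)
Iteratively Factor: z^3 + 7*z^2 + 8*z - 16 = (z - 1)*(z^2 + 8*z + 16) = (z - 1)*(z + 4)*(z + 4)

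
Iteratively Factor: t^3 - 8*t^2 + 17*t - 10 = (t - 5)*(t^2 - 3*t + 2) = (t - 5)*(t - 2)*(t - 1)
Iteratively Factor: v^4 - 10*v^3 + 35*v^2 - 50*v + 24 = (v - 1)*(v^3 - 9*v^2 + 26*v - 24) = (v - 2)*(v - 1)*(v^2 - 7*v + 12) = (v - 3)*(v - 2)*(v - 1)*(v - 4)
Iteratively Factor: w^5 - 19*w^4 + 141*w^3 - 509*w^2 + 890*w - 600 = (w - 5)*(w^4 - 14*w^3 + 71*w^2 - 154*w + 120) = (w - 5)^2*(w^3 - 9*w^2 + 26*w - 24) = (w - 5)^2*(w - 3)*(w^2 - 6*w + 8) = (w - 5)^2*(w - 3)*(w - 2)*(w - 4)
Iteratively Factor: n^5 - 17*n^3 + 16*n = (n)*(n^4 - 17*n^2 + 16) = n*(n - 1)*(n^3 + n^2 - 16*n - 16) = n*(n - 1)*(n + 1)*(n^2 - 16) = n*(n - 1)*(n + 1)*(n + 4)*(n - 4)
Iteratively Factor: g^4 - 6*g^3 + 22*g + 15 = (g - 3)*(g^3 - 3*g^2 - 9*g - 5) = (g - 5)*(g - 3)*(g^2 + 2*g + 1) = (g - 5)*(g - 3)*(g + 1)*(g + 1)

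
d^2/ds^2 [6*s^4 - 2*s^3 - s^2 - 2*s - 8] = 72*s^2 - 12*s - 2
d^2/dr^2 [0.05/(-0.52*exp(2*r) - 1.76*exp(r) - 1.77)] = ((0.104*exp(r) + 0.088)*(0.52*exp(2*r) + 1.76*exp(r) + 1.77) - 0.05*(1.04*exp(r) + 1.76)*(2.08*exp(r) + 3.52)*exp(r))*exp(r)/(0.52*exp(2*r) + 1.76*exp(r) + 1.77)^3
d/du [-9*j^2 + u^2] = 2*u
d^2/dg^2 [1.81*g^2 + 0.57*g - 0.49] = 3.62000000000000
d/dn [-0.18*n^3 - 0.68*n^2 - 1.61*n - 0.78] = -0.54*n^2 - 1.36*n - 1.61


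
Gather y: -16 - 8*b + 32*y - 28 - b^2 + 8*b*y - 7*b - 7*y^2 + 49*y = -b^2 - 15*b - 7*y^2 + y*(8*b + 81) - 44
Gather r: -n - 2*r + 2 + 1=-n - 2*r + 3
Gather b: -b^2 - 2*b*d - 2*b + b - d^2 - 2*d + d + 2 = -b^2 + b*(-2*d - 1) - d^2 - d + 2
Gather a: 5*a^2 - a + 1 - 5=5*a^2 - a - 4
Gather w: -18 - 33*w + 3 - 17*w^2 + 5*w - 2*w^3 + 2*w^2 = -2*w^3 - 15*w^2 - 28*w - 15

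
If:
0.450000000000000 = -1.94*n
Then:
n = -0.23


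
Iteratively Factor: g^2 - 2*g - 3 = (g - 3)*(g + 1)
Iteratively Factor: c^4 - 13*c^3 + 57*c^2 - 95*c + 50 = (c - 5)*(c^3 - 8*c^2 + 17*c - 10) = (c - 5)*(c - 1)*(c^2 - 7*c + 10) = (c - 5)^2*(c - 1)*(c - 2)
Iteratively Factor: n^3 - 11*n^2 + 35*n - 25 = (n - 5)*(n^2 - 6*n + 5) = (n - 5)*(n - 1)*(n - 5)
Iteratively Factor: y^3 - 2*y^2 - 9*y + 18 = (y + 3)*(y^2 - 5*y + 6) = (y - 3)*(y + 3)*(y - 2)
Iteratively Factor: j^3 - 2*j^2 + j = (j - 1)*(j^2 - j) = (j - 1)^2*(j)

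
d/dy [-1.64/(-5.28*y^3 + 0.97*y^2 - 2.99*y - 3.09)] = (-25.9776*y^2 + 3.1816*y - 4.9036)/(5.28*y^3 - 0.97*y^2 + 2.99*y + 3.09)^2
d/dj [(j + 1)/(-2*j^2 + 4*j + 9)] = (-2*j^2 + 4*j + 4*(j - 1)*(j + 1) + 9)/(-2*j^2 + 4*j + 9)^2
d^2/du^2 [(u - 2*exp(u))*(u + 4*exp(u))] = 2*u*exp(u) - 32*exp(2*u) + 4*exp(u) + 2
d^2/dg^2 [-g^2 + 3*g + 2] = -2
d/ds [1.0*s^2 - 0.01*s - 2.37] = 2.0*s - 0.01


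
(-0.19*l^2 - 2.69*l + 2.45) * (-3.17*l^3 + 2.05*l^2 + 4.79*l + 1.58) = 0.6023*l^5 + 8.1378*l^4 - 14.1911*l^3 - 8.1628*l^2 + 7.4853*l + 3.871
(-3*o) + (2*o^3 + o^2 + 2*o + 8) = 2*o^3 + o^2 - o + 8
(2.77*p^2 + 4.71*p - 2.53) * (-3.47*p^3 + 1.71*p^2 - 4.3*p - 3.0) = -9.6119*p^5 - 11.607*p^4 + 4.9222*p^3 - 32.8893*p^2 - 3.251*p + 7.59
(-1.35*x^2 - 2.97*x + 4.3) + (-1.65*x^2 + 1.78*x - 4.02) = -3.0*x^2 - 1.19*x + 0.28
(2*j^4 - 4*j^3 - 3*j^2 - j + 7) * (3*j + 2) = 6*j^5 - 8*j^4 - 17*j^3 - 9*j^2 + 19*j + 14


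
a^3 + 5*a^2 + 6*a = a*(a + 2)*(a + 3)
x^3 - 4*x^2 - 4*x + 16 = (x - 4)*(x - 2)*(x + 2)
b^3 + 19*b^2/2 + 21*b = b*(b + 7/2)*(b + 6)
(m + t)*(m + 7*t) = m^2 + 8*m*t + 7*t^2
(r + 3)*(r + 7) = r^2 + 10*r + 21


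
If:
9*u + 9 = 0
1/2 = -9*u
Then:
No Solution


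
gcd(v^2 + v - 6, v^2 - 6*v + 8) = v - 2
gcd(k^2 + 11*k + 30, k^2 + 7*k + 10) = k + 5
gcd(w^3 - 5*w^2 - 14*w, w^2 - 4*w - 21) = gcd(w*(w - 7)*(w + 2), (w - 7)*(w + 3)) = w - 7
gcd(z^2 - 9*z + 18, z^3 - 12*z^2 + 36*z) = z - 6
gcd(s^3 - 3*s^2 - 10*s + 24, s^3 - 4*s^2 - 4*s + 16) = s^2 - 6*s + 8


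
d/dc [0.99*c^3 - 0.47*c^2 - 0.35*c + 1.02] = 2.97*c^2 - 0.94*c - 0.35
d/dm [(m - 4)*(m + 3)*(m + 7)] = 3*m^2 + 12*m - 19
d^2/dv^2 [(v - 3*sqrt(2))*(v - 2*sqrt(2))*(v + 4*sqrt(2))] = 6*v - 2*sqrt(2)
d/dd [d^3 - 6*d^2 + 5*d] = 3*d^2 - 12*d + 5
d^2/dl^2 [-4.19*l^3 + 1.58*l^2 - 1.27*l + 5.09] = 3.16 - 25.14*l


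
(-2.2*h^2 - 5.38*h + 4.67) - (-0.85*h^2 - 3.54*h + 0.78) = -1.35*h^2 - 1.84*h + 3.89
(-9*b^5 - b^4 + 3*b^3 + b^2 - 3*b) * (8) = -72*b^5 - 8*b^4 + 24*b^3 + 8*b^2 - 24*b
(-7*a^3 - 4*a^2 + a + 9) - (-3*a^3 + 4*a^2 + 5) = -4*a^3 - 8*a^2 + a + 4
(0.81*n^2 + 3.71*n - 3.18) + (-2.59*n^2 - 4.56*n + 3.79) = -1.78*n^2 - 0.85*n + 0.61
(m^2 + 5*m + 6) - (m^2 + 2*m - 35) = 3*m + 41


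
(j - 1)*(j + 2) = j^2 + j - 2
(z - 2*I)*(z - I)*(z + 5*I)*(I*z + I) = I*z^4 - 2*z^3 + I*z^3 - 2*z^2 + 13*I*z^2 + 10*z + 13*I*z + 10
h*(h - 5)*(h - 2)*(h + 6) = h^4 - h^3 - 32*h^2 + 60*h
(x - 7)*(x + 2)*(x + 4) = x^3 - x^2 - 34*x - 56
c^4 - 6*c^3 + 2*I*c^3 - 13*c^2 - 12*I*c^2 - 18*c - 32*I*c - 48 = (c - 8)*(c + 2)*(c - I)*(c + 3*I)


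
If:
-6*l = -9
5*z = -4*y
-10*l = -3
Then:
No Solution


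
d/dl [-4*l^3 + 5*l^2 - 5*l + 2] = -12*l^2 + 10*l - 5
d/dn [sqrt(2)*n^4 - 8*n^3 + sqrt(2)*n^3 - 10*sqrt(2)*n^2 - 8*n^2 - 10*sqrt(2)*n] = 4*sqrt(2)*n^3 - 24*n^2 + 3*sqrt(2)*n^2 - 20*sqrt(2)*n - 16*n - 10*sqrt(2)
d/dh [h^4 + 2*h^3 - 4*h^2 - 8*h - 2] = 4*h^3 + 6*h^2 - 8*h - 8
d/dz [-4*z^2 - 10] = -8*z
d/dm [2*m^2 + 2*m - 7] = 4*m + 2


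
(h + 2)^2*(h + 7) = h^3 + 11*h^2 + 32*h + 28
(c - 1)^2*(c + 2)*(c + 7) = c^4 + 7*c^3 - 3*c^2 - 19*c + 14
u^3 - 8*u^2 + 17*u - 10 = (u - 5)*(u - 2)*(u - 1)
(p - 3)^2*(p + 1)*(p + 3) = p^4 - 2*p^3 - 12*p^2 + 18*p + 27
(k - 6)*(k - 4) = k^2 - 10*k + 24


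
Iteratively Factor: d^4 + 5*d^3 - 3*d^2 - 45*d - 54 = (d + 2)*(d^3 + 3*d^2 - 9*d - 27) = (d - 3)*(d + 2)*(d^2 + 6*d + 9) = (d - 3)*(d + 2)*(d + 3)*(d + 3)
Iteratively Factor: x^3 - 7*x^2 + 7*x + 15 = (x - 5)*(x^2 - 2*x - 3) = (x - 5)*(x - 3)*(x + 1)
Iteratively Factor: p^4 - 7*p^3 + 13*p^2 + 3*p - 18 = (p - 2)*(p^3 - 5*p^2 + 3*p + 9) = (p - 2)*(p + 1)*(p^2 - 6*p + 9) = (p - 3)*(p - 2)*(p + 1)*(p - 3)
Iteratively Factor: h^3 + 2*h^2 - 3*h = (h - 1)*(h^2 + 3*h) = h*(h - 1)*(h + 3)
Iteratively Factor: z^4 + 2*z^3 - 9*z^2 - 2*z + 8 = (z + 1)*(z^3 + z^2 - 10*z + 8) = (z - 1)*(z + 1)*(z^2 + 2*z - 8) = (z - 2)*(z - 1)*(z + 1)*(z + 4)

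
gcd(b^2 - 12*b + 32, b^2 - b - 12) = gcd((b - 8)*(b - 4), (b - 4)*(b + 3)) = b - 4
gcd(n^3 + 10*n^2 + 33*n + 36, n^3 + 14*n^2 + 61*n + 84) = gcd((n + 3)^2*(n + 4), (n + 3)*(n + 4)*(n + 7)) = n^2 + 7*n + 12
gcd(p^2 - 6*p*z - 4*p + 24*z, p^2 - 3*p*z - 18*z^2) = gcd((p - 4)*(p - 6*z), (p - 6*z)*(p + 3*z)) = -p + 6*z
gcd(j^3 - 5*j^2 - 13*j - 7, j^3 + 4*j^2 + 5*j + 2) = j^2 + 2*j + 1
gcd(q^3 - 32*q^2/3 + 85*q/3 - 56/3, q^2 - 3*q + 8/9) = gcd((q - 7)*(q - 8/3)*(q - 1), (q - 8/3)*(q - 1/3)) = q - 8/3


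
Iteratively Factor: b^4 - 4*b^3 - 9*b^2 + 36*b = (b - 3)*(b^3 - b^2 - 12*b) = (b - 4)*(b - 3)*(b^2 + 3*b) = (b - 4)*(b - 3)*(b + 3)*(b)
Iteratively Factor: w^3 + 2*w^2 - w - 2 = (w + 2)*(w^2 - 1) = (w - 1)*(w + 2)*(w + 1)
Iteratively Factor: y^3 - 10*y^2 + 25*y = (y - 5)*(y^2 - 5*y) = (y - 5)^2*(y)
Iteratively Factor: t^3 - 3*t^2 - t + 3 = (t + 1)*(t^2 - 4*t + 3) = (t - 1)*(t + 1)*(t - 3)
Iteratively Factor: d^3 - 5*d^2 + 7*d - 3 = (d - 1)*(d^2 - 4*d + 3) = (d - 3)*(d - 1)*(d - 1)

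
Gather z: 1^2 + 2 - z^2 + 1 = 4 - z^2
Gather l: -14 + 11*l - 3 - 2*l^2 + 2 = -2*l^2 + 11*l - 15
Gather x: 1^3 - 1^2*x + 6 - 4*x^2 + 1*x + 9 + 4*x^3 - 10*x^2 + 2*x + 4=4*x^3 - 14*x^2 + 2*x + 20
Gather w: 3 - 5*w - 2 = 1 - 5*w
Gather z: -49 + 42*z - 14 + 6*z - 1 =48*z - 64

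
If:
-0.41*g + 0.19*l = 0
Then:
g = 0.463414634146341*l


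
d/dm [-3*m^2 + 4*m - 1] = 4 - 6*m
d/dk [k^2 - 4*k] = 2*k - 4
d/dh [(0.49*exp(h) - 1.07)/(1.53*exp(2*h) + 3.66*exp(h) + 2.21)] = (-0.7497*exp(2*h) + 3.2742*exp(h) + 4.9991)*exp(h)/(2.3409*exp(4*h) + 11.1996*exp(3*h) + 20.1582*exp(2*h) + 16.1772*exp(h) + 4.8841)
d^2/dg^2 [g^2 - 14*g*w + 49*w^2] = 2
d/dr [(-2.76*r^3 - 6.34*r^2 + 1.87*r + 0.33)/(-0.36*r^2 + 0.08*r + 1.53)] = (0.9936*r^4 - 0.4416*r^3 - 12.5024*r^2 - 19.1628*r + 2.8347)/(0.1296*r^4 - 0.0576*r^3 - 1.0952*r^2 + 0.2448*r + 2.3409)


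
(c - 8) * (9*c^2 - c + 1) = 9*c^3 - 73*c^2 + 9*c - 8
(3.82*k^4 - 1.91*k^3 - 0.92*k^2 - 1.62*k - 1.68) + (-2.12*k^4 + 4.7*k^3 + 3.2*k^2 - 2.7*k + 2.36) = 1.7*k^4 + 2.79*k^3 + 2.28*k^2 - 4.32*k + 0.68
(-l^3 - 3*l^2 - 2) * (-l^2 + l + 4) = l^5 + 2*l^4 - 7*l^3 - 10*l^2 - 2*l - 8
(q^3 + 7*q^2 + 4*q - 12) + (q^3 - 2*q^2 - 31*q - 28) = 2*q^3 + 5*q^2 - 27*q - 40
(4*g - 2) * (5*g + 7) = 20*g^2 + 18*g - 14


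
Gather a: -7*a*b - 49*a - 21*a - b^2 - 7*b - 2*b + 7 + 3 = a*(-7*b - 70) - b^2 - 9*b + 10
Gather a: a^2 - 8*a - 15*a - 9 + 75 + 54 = a^2 - 23*a + 120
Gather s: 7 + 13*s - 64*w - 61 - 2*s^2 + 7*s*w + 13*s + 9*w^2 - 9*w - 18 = -2*s^2 + s*(7*w + 26) + 9*w^2 - 73*w - 72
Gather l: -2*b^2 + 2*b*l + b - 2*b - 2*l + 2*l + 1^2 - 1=-2*b^2 + 2*b*l - b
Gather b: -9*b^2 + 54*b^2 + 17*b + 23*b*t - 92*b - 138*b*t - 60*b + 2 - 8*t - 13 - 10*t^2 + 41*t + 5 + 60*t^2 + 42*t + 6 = 45*b^2 + b*(-115*t - 135) + 50*t^2 + 75*t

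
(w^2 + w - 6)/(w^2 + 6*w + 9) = (w - 2)/(w + 3)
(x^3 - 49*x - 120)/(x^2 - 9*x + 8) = (x^2 + 8*x + 15)/(x - 1)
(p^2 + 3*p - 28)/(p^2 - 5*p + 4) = (p + 7)/(p - 1)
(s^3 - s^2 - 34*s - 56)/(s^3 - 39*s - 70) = (s + 4)/(s + 5)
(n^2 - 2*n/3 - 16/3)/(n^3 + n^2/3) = (3*n^2 - 2*n - 16)/(n^2*(3*n + 1))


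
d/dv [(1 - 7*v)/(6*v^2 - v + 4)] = (-42*v^2 + 7*v + (7*v - 1)*(12*v - 1) - 28)/(6*v^2 - v + 4)^2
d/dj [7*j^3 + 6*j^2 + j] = 21*j^2 + 12*j + 1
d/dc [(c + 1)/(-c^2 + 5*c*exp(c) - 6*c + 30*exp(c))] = (-c^2 + 5*c*exp(c) - 6*c - (c + 1)*(5*c*exp(c) - 2*c + 35*exp(c) - 6) + 30*exp(c))/(c^2 - 5*c*exp(c) + 6*c - 30*exp(c))^2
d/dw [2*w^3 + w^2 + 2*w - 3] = 6*w^2 + 2*w + 2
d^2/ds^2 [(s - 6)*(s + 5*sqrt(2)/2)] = 2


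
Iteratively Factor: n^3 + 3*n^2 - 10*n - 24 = (n + 4)*(n^2 - n - 6) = (n - 3)*(n + 4)*(n + 2)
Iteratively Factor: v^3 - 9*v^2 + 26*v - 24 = (v - 3)*(v^2 - 6*v + 8) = (v - 3)*(v - 2)*(v - 4)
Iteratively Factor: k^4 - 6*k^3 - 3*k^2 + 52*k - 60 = (k - 2)*(k^3 - 4*k^2 - 11*k + 30) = (k - 2)*(k + 3)*(k^2 - 7*k + 10) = (k - 5)*(k - 2)*(k + 3)*(k - 2)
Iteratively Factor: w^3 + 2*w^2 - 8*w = (w)*(w^2 + 2*w - 8) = w*(w - 2)*(w + 4)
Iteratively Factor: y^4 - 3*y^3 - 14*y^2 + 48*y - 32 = (y - 1)*(y^3 - 2*y^2 - 16*y + 32) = (y - 4)*(y - 1)*(y^2 + 2*y - 8) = (y - 4)*(y - 2)*(y - 1)*(y + 4)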